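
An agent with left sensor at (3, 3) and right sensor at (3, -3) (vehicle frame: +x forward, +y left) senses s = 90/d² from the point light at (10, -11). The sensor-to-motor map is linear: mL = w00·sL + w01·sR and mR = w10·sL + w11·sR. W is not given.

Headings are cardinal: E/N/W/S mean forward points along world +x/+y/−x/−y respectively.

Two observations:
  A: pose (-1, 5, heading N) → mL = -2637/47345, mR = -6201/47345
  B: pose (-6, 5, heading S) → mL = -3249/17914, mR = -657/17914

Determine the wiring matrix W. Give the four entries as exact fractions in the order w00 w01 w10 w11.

-1 1/2 1/2 -1

obs A: pose=(-1,5,N) → sL=90/557, sR=18/85, mL=-2637/47345, mR=-6201/47345
obs B: pose=(-6,5,S) → sL=45/169, sR=9/53, mL=-3249/17914, mR=-657/17914
sensor matrix S = [[90/557, 18/85], [45/169, 9/53]]; det S = -2455272/84813833
solve [mL_A; mL_B] = S·[w00; w01] and [mR_A; mR_B] = S·[w10; w11]:
  w00 = -1, w01 = 1/2, w10 = 1/2, w11 = -1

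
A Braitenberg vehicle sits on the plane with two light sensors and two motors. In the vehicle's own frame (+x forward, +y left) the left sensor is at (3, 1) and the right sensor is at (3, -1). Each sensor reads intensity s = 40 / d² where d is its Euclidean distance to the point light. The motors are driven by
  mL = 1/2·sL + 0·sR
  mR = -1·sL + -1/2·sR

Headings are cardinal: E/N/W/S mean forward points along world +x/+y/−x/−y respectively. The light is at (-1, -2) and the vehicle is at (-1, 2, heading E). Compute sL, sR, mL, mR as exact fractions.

20/17 20/9 10/17 -350/153

left sensor world pos  = (2, 3); dL² = 34
right sensor world pos = (2, 1); dR² = 18
sL = 40/34 = 20/17
sR = 40/18 = 20/9
mL = 1/2·sL + 0·sR = 10/17
mR = -1·sL + -1/2·sR = -350/153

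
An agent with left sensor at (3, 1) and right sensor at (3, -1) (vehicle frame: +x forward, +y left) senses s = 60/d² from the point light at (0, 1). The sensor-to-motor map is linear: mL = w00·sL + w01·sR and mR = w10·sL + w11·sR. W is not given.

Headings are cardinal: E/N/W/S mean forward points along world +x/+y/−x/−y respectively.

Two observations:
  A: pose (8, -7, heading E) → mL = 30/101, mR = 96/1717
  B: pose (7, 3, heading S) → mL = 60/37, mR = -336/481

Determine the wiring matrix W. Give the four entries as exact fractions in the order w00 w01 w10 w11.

0 1 1 -1

obs A: pose=(8,-7,E) → sL=6/17, sR=30/101, mL=30/101, mR=96/1717
obs B: pose=(7,3,S) → sL=12/13, sR=60/37, mL=60/37, mR=-336/481
sensor matrix S = [[6/17, 30/101], [12/13, 60/37]]; det S = 246240/825877
solve [mL_A; mL_B] = S·[w00; w01] and [mR_A; mR_B] = S·[w10; w11]:
  w00 = 0, w01 = 1, w10 = 1, w11 = -1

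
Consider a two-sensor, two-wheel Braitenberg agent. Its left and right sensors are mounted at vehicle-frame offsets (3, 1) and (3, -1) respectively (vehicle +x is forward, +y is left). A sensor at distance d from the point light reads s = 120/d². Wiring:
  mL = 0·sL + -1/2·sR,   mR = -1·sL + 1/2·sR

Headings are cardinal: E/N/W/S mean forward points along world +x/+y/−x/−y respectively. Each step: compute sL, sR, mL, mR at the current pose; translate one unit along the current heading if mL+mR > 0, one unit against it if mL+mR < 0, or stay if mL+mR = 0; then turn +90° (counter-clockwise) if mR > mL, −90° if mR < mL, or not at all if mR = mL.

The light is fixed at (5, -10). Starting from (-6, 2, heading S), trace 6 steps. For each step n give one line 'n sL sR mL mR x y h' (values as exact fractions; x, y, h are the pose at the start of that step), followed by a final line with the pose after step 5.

0 120/181 8/15 -4/15 -1076/2715 -6 2 S
1 6/17 15/49 -15/98 -333/1666 -6 3 W
2 120/377 120/337 -60/337 -17820/127049 -5 3 N
3 12/29 60/169 -30/169 -1158/4901 -5 2 W
4 24/65 120/289 -60/289 -3036/18785 -4 2 N
5 30/61 5/12 -5/24 -415/1464 -4 1 W
final -3 1 N

n=0: pose=(-6,2,S); sL=120/181, sR=8/15; mL=-4/15, mR=-1076/2715; mL+mR=-120/181 → advance -1; mR−mL=-352/2715 → turn -1·90°
n=1: pose=(-6,3,W); sL=6/17, sR=15/49; mL=-15/98, mR=-333/1666; mL+mR=-6/17 → advance -1; mR−mL=-39/833 → turn -1·90°
n=2: pose=(-5,3,N); sL=120/377, sR=120/337; mL=-60/337, mR=-17820/127049; mL+mR=-120/377 → advance -1; mR−mL=4800/127049 → turn +1·90°
n=3: pose=(-5,2,W); sL=12/29, sR=60/169; mL=-30/169, mR=-1158/4901; mL+mR=-12/29 → advance -1; mR−mL=-288/4901 → turn -1·90°
n=4: pose=(-4,2,N); sL=24/65, sR=120/289; mL=-60/289, mR=-3036/18785; mL+mR=-24/65 → advance -1; mR−mL=864/18785 → turn +1·90°
n=5: pose=(-4,1,W); sL=30/61, sR=5/12; mL=-5/24, mR=-415/1464; mL+mR=-30/61 → advance -1; mR−mL=-55/732 → turn -1·90°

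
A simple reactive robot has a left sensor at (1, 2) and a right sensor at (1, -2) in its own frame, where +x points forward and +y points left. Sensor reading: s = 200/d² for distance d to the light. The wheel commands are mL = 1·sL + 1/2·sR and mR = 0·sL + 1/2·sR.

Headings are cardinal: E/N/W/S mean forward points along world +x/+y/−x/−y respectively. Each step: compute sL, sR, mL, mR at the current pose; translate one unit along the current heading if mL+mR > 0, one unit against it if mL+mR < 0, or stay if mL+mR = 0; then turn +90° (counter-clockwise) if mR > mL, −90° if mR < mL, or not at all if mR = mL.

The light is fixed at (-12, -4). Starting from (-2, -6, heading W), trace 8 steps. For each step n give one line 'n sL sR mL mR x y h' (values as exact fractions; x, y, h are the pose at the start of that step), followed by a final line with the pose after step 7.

0 200/97 200/81 25900/7857 100/81 -2 -6 W
1 4 100/61 294/61 50/61 -3 -6 N
2 200/101 200/109 31900/11009 100/109 -3 -5 E
3 50/37 50/17 1775/629 25/17 -2 -5 S
4 200/97 200/81 25900/7857 100/81 -2 -6 W
5 4 100/61 294/61 50/61 -3 -6 N
6 200/101 200/109 31900/11009 100/109 -3 -5 E
7 50/37 50/17 1775/629 25/17 -2 -5 S
final -2 -6 W

n=0: pose=(-2,-6,W); sL=200/97, sR=200/81; mL=25900/7857, mR=100/81; mL+mR=35600/7857 → advance +1; mR−mL=-200/97 → turn -1·90°
n=1: pose=(-3,-6,N); sL=4, sR=100/61; mL=294/61, mR=50/61; mL+mR=344/61 → advance +1; mR−mL=-4 → turn -1·90°
n=2: pose=(-3,-5,E); sL=200/101, sR=200/109; mL=31900/11009, mR=100/109; mL+mR=42000/11009 → advance +1; mR−mL=-200/101 → turn -1·90°
n=3: pose=(-2,-5,S); sL=50/37, sR=50/17; mL=1775/629, mR=25/17; mL+mR=2700/629 → advance +1; mR−mL=-50/37 → turn -1·90°
n=4: pose=(-2,-6,W); sL=200/97, sR=200/81; mL=25900/7857, mR=100/81; mL+mR=35600/7857 → advance +1; mR−mL=-200/97 → turn -1·90°
n=5: pose=(-3,-6,N); sL=4, sR=100/61; mL=294/61, mR=50/61; mL+mR=344/61 → advance +1; mR−mL=-4 → turn -1·90°
n=6: pose=(-3,-5,E); sL=200/101, sR=200/109; mL=31900/11009, mR=100/109; mL+mR=42000/11009 → advance +1; mR−mL=-200/101 → turn -1·90°
n=7: pose=(-2,-5,S); sL=50/37, sR=50/17; mL=1775/629, mR=25/17; mL+mR=2700/629 → advance +1; mR−mL=-50/37 → turn -1·90°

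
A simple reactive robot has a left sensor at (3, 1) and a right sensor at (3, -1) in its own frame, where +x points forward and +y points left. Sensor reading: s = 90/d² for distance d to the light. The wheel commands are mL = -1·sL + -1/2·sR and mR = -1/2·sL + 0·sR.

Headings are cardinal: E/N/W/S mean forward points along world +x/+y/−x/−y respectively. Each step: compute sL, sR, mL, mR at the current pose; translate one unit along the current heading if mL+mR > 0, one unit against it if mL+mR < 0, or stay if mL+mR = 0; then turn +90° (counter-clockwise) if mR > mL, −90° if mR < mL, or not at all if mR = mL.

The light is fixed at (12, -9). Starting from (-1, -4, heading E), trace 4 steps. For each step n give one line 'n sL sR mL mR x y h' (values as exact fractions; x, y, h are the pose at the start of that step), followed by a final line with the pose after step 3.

0 45/68 45/58 -1035/986 -45/136 -1 -4 E
1 90/289 90/233 -33975/67337 -45/289 -2 -4 N
2 45/149 45/157 -20835/46786 -45/298 -2 -5 W
3 18/29 90/197 -4851/5713 -9/29 -1 -5 S
final -1 -4 E

n=0: pose=(-1,-4,E); sL=45/68, sR=45/58; mL=-1035/986, mR=-45/136; mL+mR=-5445/3944 → advance -1; mR−mL=2835/3944 → turn +1·90°
n=1: pose=(-2,-4,N); sL=90/289, sR=90/233; mL=-33975/67337, mR=-45/289; mL+mR=-44460/67337 → advance -1; mR−mL=23490/67337 → turn +1·90°
n=2: pose=(-2,-5,W); sL=45/149, sR=45/157; mL=-20835/46786, mR=-45/298; mL+mR=-13950/23393 → advance -1; mR−mL=6885/23393 → turn +1·90°
n=3: pose=(-1,-5,S); sL=18/29, sR=90/197; mL=-4851/5713, mR=-9/29; mL+mR=-6624/5713 → advance -1; mR−mL=3078/5713 → turn +1·90°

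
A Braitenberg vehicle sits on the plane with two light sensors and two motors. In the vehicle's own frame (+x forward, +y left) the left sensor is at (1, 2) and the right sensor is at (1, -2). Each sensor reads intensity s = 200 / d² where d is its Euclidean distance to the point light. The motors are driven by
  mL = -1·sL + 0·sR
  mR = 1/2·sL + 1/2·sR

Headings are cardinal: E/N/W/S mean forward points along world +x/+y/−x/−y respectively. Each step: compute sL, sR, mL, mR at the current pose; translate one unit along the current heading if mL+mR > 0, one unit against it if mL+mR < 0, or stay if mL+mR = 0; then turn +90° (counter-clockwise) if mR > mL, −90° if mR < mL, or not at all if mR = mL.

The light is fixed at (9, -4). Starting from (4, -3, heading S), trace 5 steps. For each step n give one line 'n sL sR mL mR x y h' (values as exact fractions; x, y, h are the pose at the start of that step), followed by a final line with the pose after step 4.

0 200/9 200/49 -200/9 5800/441 4 -3 S
1 25/4 25/2 -25/4 75/8 4 -2 E
2 40/9 200/13 -40/9 1160/117 5 -2 N
3 100/13 4 -100/13 76/13 5 -1 W
4 40 200/29 -40 680/29 6 -1 S
final 6 0 E

n=0: pose=(4,-3,S); sL=200/9, sR=200/49; mL=-200/9, mR=5800/441; mL+mR=-4000/441 → advance -1; mR−mL=5200/147 → turn +1·90°
n=1: pose=(4,-2,E); sL=25/4, sR=25/2; mL=-25/4, mR=75/8; mL+mR=25/8 → advance +1; mR−mL=125/8 → turn +1·90°
n=2: pose=(5,-2,N); sL=40/9, sR=200/13; mL=-40/9, mR=1160/117; mL+mR=640/117 → advance +1; mR−mL=560/39 → turn +1·90°
n=3: pose=(5,-1,W); sL=100/13, sR=4; mL=-100/13, mR=76/13; mL+mR=-24/13 → advance -1; mR−mL=176/13 → turn +1·90°
n=4: pose=(6,-1,S); sL=40, sR=200/29; mL=-40, mR=680/29; mL+mR=-480/29 → advance -1; mR−mL=1840/29 → turn +1·90°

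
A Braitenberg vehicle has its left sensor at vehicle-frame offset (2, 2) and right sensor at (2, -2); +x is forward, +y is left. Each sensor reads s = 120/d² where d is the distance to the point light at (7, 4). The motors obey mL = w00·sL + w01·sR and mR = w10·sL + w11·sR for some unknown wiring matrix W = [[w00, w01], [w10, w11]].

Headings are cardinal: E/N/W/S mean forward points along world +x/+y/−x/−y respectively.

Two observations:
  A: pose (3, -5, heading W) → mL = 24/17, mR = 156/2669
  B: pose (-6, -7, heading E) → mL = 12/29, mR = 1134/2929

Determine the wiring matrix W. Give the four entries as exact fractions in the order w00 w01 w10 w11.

0 1 1 -1/2

obs A: pose=(3,-5,W) → sL=120/157, sR=24/17, mL=24/17, mR=156/2669
obs B: pose=(-6,-7,E) → sL=60/101, sR=12/29, mL=12/29, mR=1134/2929
sensor matrix S = [[120/157, 24/17], [60/101, 12/29]]; det S = -4083840/7817501
solve [mL_A; mL_B] = S·[w00; w01] and [mR_A; mR_B] = S·[w10; w11]:
  w00 = 0, w01 = 1, w10 = 1, w11 = -1/2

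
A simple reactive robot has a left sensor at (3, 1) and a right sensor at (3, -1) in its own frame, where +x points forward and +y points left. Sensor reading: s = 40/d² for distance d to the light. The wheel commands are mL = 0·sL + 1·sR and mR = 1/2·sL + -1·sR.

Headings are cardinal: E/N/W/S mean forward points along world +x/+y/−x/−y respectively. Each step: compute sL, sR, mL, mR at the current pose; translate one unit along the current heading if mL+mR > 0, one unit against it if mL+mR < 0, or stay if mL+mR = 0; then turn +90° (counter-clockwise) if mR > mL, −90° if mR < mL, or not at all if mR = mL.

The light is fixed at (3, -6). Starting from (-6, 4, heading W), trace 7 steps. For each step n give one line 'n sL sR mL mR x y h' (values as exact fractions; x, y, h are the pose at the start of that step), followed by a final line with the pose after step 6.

n=0: pose=(-6,4,W); sL=8/45, sR=8/53; mL=8/53, mR=-148/2385; mL+mR=4/45 → advance +1; mR−mL=-508/2385 → turn -1·90°
n=1: pose=(-7,4,N); sL=4/29, sR=4/25; mL=4/25, mR=-66/725; mL+mR=2/29 → advance +1; mR−mL=-182/725 → turn -1·90°
n=2: pose=(-7,5,E); sL=40/193, sR=40/149; mL=40/149, mR=-4740/28757; mL+mR=20/193 → advance +1; mR−mL=-12460/28757 → turn -1·90°
n=3: pose=(-6,5,S); sL=5/16, sR=10/41; mL=10/41, mR=-115/1312; mL+mR=5/32 → advance +1; mR−mL=-435/1312 → turn -1·90°
n=4: pose=(-6,4,W); sL=8/45, sR=8/53; mL=8/53, mR=-148/2385; mL+mR=4/45 → advance +1; mR−mL=-508/2385 → turn -1·90°
n=5: pose=(-7,4,N); sL=4/29, sR=4/25; mL=4/25, mR=-66/725; mL+mR=2/29 → advance +1; mR−mL=-182/725 → turn -1·90°
n=6: pose=(-7,5,E); sL=40/193, sR=40/149; mL=40/149, mR=-4740/28757; mL+mR=20/193 → advance +1; mR−mL=-12460/28757 → turn -1·90°

0 8/45 8/53 8/53 -148/2385 -6 4 W
1 4/29 4/25 4/25 -66/725 -7 4 N
2 40/193 40/149 40/149 -4740/28757 -7 5 E
3 5/16 10/41 10/41 -115/1312 -6 5 S
4 8/45 8/53 8/53 -148/2385 -6 4 W
5 4/29 4/25 4/25 -66/725 -7 4 N
6 40/193 40/149 40/149 -4740/28757 -7 5 E
final -6 5 S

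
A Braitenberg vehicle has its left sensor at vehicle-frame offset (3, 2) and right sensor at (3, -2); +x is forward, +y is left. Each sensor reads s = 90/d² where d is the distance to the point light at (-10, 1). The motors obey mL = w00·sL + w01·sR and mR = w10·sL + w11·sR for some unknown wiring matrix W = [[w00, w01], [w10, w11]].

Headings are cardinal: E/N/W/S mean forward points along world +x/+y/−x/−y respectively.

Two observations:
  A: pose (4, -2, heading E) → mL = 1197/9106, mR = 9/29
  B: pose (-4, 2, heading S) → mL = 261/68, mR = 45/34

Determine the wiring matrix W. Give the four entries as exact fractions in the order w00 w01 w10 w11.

obs A: pose=(4,-2,E) → sL=9/29, sR=45/157, mL=1197/9106, mR=9/29
obs B: pose=(-4,2,S) → sL=45/34, sR=9/2, mL=261/68, mR=45/34
sensor matrix S = [[9/29, 45/157], [45/34, 9/2]]; det S = 78732/77401
solve [mL_A; mL_B] = S·[w00; w01] and [mR_A; mR_B] = S·[w10; w11]:
  w00 = -1/2, w01 = 1, w10 = 1, w11 = 0

-1/2 1 1 0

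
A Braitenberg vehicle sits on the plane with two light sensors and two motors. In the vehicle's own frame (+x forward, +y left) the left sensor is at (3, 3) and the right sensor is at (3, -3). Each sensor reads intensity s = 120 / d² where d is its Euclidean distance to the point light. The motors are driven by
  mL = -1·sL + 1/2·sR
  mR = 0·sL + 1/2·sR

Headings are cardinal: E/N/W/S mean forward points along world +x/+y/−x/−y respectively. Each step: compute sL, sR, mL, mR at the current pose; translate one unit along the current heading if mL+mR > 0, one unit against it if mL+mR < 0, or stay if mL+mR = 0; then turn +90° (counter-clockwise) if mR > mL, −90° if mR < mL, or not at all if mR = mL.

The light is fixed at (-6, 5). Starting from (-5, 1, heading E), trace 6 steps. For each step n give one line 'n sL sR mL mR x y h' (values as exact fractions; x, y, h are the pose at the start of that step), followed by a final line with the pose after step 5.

n=0: pose=(-5,1,E); sL=120/17, sR=24/13; mL=-1356/221, mR=12/13; mL+mR=-1152/221 → advance -1; mR−mL=120/17 → turn +1·90°
n=1: pose=(-6,1,N); sL=12, sR=12; mL=-6, mR=6; mL+mR=0 → advance +0; mR−mL=12 → turn +1·90°
n=2: pose=(-6,1,W); sL=60/29, sR=12; mL=114/29, mR=6; mL+mR=288/29 → advance +1; mR−mL=60/29 → turn +1·90°
n=3: pose=(-7,1,S); sL=120/53, sR=24/13; mL=-924/689, mR=12/13; mL+mR=-288/689 → advance -1; mR−mL=120/53 → turn +1·90°
n=4: pose=(-7,2,E); sL=30, sR=3; mL=-57/2, mR=3/2; mL+mR=-27 → advance -1; mR−mL=30 → turn +1·90°
n=5: pose=(-8,2,N); sL=24/5, sR=120; mL=276/5, mR=60; mL+mR=576/5 → advance +1; mR−mL=24/5 → turn +1·90°

0 120/17 24/13 -1356/221 12/13 -5 1 E
1 12 12 -6 6 -6 1 N
2 60/29 12 114/29 6 -6 1 W
3 120/53 24/13 -924/689 12/13 -7 1 S
4 30 3 -57/2 3/2 -7 2 E
5 24/5 120 276/5 60 -8 2 N
final -8 3 W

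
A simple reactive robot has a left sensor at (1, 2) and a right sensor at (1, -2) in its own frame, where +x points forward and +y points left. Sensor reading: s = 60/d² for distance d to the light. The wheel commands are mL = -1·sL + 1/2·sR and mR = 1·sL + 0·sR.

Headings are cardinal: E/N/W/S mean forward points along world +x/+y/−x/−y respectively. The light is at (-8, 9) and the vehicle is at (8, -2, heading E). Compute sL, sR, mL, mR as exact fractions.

left sensor world pos  = (9, 0); dL² = 370
right sensor world pos = (9, -4); dR² = 458
sL = 60/370 = 6/37
sR = 60/458 = 30/229
mL = -1·sL + 1/2·sR = -819/8473
mR = 1·sL + 0·sR = 6/37

6/37 30/229 -819/8473 6/37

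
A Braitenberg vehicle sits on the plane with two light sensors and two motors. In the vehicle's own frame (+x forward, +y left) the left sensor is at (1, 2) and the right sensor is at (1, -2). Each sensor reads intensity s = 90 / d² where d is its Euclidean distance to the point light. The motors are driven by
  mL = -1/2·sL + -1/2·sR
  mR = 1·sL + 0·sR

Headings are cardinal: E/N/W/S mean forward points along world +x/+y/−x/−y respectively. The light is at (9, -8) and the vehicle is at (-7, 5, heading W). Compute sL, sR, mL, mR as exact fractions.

left sensor world pos  = (-8, 3); dL² = 410
right sensor world pos = (-8, 7); dR² = 514
sL = 90/410 = 9/41
sR = 90/514 = 45/257
mL = -1/2·sL + -1/2·sR = -2079/10537
mR = 1·sL + 0·sR = 9/41

9/41 45/257 -2079/10537 9/41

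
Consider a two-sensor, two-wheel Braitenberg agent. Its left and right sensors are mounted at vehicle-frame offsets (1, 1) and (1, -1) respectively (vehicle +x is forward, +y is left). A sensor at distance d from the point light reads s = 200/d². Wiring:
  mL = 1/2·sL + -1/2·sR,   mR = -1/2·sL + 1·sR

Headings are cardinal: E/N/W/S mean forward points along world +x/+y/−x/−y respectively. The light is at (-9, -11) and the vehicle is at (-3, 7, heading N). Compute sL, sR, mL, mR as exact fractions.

100/193 20/41 120/7913 1810/7913

left sensor world pos  = (-4, 8); dL² = 386
right sensor world pos = (-2, 8); dR² = 410
sL = 200/386 = 100/193
sR = 200/410 = 20/41
mL = 1/2·sL + -1/2·sR = 120/7913
mR = -1/2·sL + 1·sR = 1810/7913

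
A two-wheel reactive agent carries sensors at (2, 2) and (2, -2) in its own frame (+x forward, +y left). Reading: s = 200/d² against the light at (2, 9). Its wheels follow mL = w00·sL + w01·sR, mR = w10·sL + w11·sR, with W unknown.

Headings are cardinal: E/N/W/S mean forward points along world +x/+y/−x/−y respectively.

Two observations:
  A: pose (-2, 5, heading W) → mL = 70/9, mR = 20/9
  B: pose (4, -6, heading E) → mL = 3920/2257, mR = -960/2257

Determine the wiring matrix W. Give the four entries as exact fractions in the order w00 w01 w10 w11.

obs A: pose=(-2,5,W) → sL=25/9, sR=5, mL=70/9, mR=20/9
obs B: pose=(4,-6,E) → sL=40/37, sR=40/61, mL=3920/2257, mR=-960/2257
sensor matrix S = [[25/9, 5], [40/37, 40/61]]; det S = -72800/20313
solve [mL_A; mL_B] = S·[w00; w01] and [mR_A; mR_B] = S·[w10; w11]:
  w00 = 1, w01 = 1, w10 = -1, w11 = 1

1 1 -1 1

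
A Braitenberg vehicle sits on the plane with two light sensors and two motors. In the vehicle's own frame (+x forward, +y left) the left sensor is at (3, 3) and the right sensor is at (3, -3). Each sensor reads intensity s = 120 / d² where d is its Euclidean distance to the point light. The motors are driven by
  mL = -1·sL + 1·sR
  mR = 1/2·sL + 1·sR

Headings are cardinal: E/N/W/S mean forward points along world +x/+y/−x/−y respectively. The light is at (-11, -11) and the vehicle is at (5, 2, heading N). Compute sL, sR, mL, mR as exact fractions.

24/85 120/617 -4608/52445 17604/52445

left sensor world pos  = (2, 5); dL² = 425
right sensor world pos = (8, 5); dR² = 617
sL = 120/425 = 24/85
sR = 120/617 = 120/617
mL = -1·sL + 1·sR = -4608/52445
mR = 1/2·sL + 1·sR = 17604/52445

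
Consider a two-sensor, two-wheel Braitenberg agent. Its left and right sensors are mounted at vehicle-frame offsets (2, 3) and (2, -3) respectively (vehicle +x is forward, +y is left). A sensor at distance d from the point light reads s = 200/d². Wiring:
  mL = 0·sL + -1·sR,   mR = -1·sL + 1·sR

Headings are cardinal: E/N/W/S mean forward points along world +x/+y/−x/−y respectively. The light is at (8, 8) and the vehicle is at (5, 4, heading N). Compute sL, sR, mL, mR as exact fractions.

left sensor world pos  = (2, 6); dL² = 40
right sensor world pos = (8, 6); dR² = 4
sL = 200/40 = 5
sR = 200/4 = 50
mL = 0·sL + -1·sR = -50
mR = -1·sL + 1·sR = 45

5 50 -50 45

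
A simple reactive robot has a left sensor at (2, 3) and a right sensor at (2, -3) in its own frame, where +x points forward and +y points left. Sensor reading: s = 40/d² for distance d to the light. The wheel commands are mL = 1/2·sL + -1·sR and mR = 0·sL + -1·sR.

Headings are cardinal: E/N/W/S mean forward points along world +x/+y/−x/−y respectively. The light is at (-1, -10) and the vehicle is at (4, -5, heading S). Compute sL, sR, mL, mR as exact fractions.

left sensor world pos  = (7, -7); dL² = 73
right sensor world pos = (1, -7); dR² = 13
sL = 40/73 = 40/73
sR = 40/13 = 40/13
mL = 1/2·sL + -1·sR = -2660/949
mR = 0·sL + -1·sR = -40/13

40/73 40/13 -2660/949 -40/13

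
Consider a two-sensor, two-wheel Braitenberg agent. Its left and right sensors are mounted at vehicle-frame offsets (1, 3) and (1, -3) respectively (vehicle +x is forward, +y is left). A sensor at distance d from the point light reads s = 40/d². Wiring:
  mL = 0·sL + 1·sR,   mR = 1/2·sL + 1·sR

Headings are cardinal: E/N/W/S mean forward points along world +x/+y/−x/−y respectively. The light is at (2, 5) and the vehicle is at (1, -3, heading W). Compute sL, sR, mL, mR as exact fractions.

left sensor world pos  = (0, -6); dL² = 125
right sensor world pos = (0, 0); dR² = 29
sL = 40/125 = 8/25
sR = 40/29 = 40/29
mL = 0·sL + 1·sR = 40/29
mR = 1/2·sL + 1·sR = 1116/725

8/25 40/29 40/29 1116/725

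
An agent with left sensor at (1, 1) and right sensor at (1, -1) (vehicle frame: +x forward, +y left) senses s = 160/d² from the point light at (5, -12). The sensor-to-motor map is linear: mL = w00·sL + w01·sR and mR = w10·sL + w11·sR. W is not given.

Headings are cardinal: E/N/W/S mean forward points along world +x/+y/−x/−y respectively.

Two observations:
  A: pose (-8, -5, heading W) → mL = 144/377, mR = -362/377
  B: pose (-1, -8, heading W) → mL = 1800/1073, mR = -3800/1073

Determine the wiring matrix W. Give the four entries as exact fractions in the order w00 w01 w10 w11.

obs A: pose=(-8,-5,W) → sL=20/29, sR=8/13, mL=144/377, mR=-362/377
obs B: pose=(-1,-8,W) → sL=80/29, sR=80/37, mL=1800/1073, mR=-3800/1073
sensor matrix S = [[20/29, 8/13], [80/29, 80/37]]; det S = -2880/13949
solve [mL_A; mL_B] = S·[w00; w01] and [mR_A; mR_B] = S·[w10; w11]:
  w00 = 1, w01 = -1/2, w10 = -1/2, w11 = -1

1 -1/2 -1/2 -1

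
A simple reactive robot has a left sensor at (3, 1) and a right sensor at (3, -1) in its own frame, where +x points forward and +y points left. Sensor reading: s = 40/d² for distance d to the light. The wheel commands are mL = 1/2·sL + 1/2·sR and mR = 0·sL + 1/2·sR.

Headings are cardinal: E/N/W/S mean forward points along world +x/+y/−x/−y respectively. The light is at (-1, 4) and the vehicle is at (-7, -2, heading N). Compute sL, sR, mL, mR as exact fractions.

left sensor world pos  = (-8, 1); dL² = 58
right sensor world pos = (-6, 1); dR² = 34
sL = 40/58 = 20/29
sR = 40/34 = 20/17
mL = 1/2·sL + 1/2·sR = 460/493
mR = 0·sL + 1/2·sR = 10/17

20/29 20/17 460/493 10/17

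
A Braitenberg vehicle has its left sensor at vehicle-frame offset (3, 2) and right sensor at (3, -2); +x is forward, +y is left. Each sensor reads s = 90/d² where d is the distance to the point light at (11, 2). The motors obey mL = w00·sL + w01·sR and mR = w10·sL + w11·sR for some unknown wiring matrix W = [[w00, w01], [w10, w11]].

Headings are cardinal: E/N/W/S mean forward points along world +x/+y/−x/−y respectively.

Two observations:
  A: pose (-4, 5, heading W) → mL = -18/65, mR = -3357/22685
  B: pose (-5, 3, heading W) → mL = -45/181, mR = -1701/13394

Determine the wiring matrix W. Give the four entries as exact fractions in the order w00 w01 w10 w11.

obs A: pose=(-4,5,W) → sL=18/65, sR=90/349, mL=-18/65, mR=-3357/22685
obs B: pose=(-5,3,W) → sL=45/181, sR=9/37, mL=-45/181, mR=-1701/13394
sensor matrix S = [[18/65, 90/349], [45/181, 9/37]]; det S = 493128/151921445
solve [mL_A; mL_B] = S·[w00; w01] and [mR_A; mR_B] = S·[w10; w11]:
  w00 = -1, w01 = 0, w10 = -1, w11 = 1/2

-1 0 -1 1/2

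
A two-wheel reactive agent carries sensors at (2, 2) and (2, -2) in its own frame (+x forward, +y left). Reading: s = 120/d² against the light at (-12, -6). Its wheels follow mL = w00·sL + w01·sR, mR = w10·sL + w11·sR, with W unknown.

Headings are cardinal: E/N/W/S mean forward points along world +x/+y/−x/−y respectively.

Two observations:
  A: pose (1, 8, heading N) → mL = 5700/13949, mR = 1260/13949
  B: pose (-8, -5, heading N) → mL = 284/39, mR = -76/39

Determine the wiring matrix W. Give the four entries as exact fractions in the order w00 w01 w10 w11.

obs A: pose=(1,8,N) → sL=120/377, sR=120/481, mL=5700/13949, mR=1260/13949
obs B: pose=(-8,-5,N) → sL=120/13, sR=8/3, mL=284/39, mR=-76/39
sensor matrix S = [[120/377, 120/481], [120/13, 8/3]]; det S = -263680/181337
solve [mL_A; mL_B] = S·[w00; w01] and [mR_A; mR_B] = S·[w10; w11]:
  w00 = 1/2, w01 = 1, w10 = -1/2, w11 = 1

1/2 1 -1/2 1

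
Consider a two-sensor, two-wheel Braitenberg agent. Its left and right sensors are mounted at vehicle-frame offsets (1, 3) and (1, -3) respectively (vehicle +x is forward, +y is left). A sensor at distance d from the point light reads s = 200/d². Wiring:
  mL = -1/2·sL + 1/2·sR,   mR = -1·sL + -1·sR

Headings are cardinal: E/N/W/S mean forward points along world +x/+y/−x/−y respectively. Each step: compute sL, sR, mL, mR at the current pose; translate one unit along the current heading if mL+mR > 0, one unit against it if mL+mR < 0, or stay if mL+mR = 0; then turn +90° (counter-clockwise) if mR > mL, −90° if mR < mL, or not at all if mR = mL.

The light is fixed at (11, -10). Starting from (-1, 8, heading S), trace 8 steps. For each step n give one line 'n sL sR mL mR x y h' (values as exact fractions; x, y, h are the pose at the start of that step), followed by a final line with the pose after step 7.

0 20/37 100/257 -720/9509 -8840/9509 -1 8 S
1 8/17 200/653 -912/11101 -8624/11101 -1 9 W
2 50/149 25/58 825/17284 -6625/8642 0 9 N
3 200/541 8/13 864/7033 -6928/7033 0 8 E
4 20/37 100/257 -720/9509 -8840/9509 -1 8 S
5 8/17 200/653 -912/11101 -8624/11101 -1 9 W
6 50/149 25/58 825/17284 -6625/8642 0 9 N
7 200/541 8/13 864/7033 -6928/7033 0 8 E
final -1 8 S

n=0: pose=(-1,8,S); sL=20/37, sR=100/257; mL=-720/9509, mR=-8840/9509; mL+mR=-9560/9509 → advance -1; mR−mL=-8120/9509 → turn -1·90°
n=1: pose=(-1,9,W); sL=8/17, sR=200/653; mL=-912/11101, mR=-8624/11101; mL+mR=-9536/11101 → advance -1; mR−mL=-7712/11101 → turn -1·90°
n=2: pose=(0,9,N); sL=50/149, sR=25/58; mL=825/17284, mR=-6625/8642; mL+mR=-12425/17284 → advance -1; mR−mL=-14075/17284 → turn -1·90°
n=3: pose=(0,8,E); sL=200/541, sR=8/13; mL=864/7033, mR=-6928/7033; mL+mR=-6064/7033 → advance -1; mR−mL=-7792/7033 → turn -1·90°
n=4: pose=(-1,8,S); sL=20/37, sR=100/257; mL=-720/9509, mR=-8840/9509; mL+mR=-9560/9509 → advance -1; mR−mL=-8120/9509 → turn -1·90°
n=5: pose=(-1,9,W); sL=8/17, sR=200/653; mL=-912/11101, mR=-8624/11101; mL+mR=-9536/11101 → advance -1; mR−mL=-7712/11101 → turn -1·90°
n=6: pose=(0,9,N); sL=50/149, sR=25/58; mL=825/17284, mR=-6625/8642; mL+mR=-12425/17284 → advance -1; mR−mL=-14075/17284 → turn -1·90°
n=7: pose=(0,8,E); sL=200/541, sR=8/13; mL=864/7033, mR=-6928/7033; mL+mR=-6064/7033 → advance -1; mR−mL=-7792/7033 → turn -1·90°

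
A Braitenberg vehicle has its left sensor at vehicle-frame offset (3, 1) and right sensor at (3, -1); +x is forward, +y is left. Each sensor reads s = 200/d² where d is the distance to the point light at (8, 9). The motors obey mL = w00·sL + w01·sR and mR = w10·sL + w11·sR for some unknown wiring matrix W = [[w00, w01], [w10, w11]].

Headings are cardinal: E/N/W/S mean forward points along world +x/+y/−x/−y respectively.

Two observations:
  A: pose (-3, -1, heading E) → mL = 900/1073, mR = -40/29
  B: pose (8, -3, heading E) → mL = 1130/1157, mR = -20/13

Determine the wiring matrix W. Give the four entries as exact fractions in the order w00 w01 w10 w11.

1 -1/2 -1 0

obs A: pose=(-3,-1,E) → sL=40/29, sR=40/37, mL=900/1073, mR=-40/29
obs B: pose=(8,-3,E) → sL=20/13, sR=100/89, mL=1130/1157, mR=-20/13
sensor matrix S = [[40/29, 40/37], [20/13, 100/89]]; det S = -140800/1241461
solve [mL_A; mL_B] = S·[w00; w01] and [mR_A; mR_B] = S·[w10; w11]:
  w00 = 1, w01 = -1/2, w10 = -1, w11 = 0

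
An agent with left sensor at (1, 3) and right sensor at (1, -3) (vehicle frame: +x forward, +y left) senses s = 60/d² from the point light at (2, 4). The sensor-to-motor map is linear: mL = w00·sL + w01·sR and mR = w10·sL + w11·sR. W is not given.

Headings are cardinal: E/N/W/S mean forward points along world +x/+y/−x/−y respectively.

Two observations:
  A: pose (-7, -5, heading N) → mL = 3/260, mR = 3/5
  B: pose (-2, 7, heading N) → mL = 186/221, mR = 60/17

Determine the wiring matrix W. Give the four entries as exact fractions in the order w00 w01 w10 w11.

-1 1/2 0 1

obs A: pose=(-7,-5,N) → sL=15/52, sR=3/5, mL=3/260, mR=3/5
obs B: pose=(-2,7,N) → sL=12/13, sR=60/17, mL=186/221, mR=60/17
sensor matrix S = [[15/52, 3/5], [12/13, 60/17]]; det S = 513/1105
solve [mL_A; mL_B] = S·[w00; w01] and [mR_A; mR_B] = S·[w10; w11]:
  w00 = -1, w01 = 1/2, w10 = 0, w11 = 1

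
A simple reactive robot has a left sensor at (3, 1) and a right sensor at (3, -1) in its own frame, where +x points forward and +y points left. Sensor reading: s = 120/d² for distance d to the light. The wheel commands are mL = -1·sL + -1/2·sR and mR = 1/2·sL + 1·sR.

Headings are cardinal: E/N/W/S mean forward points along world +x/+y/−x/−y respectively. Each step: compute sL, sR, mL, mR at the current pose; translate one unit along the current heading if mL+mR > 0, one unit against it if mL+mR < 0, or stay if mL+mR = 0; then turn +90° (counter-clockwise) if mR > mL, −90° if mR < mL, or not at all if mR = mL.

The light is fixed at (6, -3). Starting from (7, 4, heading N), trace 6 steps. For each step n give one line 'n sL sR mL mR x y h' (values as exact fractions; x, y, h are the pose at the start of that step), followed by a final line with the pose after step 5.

0 6/5 15/13 -231/130 114/65 7 4 N
1 120/29 120/53 -8100/1537 6660/1537 7 3 W
2 20/3 12 -38/3 46/3 8 3 S
3 120/61 120/41 -8580/2501 9780/2501 8 2 E
4 30/17 3/2 -171/68 81/34 9 2 N
5 40/3 24/5 -236/15 172/15 9 1 W
final 10 1 S

n=0: pose=(7,4,N); sL=6/5, sR=15/13; mL=-231/130, mR=114/65; mL+mR=-3/130 → advance -1; mR−mL=459/130 → turn +1·90°
n=1: pose=(7,3,W); sL=120/29, sR=120/53; mL=-8100/1537, mR=6660/1537; mL+mR=-1440/1537 → advance -1; mR−mL=14760/1537 → turn +1·90°
n=2: pose=(8,3,S); sL=20/3, sR=12; mL=-38/3, mR=46/3; mL+mR=8/3 → advance +1; mR−mL=28 → turn +1·90°
n=3: pose=(8,2,E); sL=120/61, sR=120/41; mL=-8580/2501, mR=9780/2501; mL+mR=1200/2501 → advance +1; mR−mL=18360/2501 → turn +1·90°
n=4: pose=(9,2,N); sL=30/17, sR=3/2; mL=-171/68, mR=81/34; mL+mR=-9/68 → advance -1; mR−mL=333/68 → turn +1·90°
n=5: pose=(9,1,W); sL=40/3, sR=24/5; mL=-236/15, mR=172/15; mL+mR=-64/15 → advance -1; mR−mL=136/5 → turn +1·90°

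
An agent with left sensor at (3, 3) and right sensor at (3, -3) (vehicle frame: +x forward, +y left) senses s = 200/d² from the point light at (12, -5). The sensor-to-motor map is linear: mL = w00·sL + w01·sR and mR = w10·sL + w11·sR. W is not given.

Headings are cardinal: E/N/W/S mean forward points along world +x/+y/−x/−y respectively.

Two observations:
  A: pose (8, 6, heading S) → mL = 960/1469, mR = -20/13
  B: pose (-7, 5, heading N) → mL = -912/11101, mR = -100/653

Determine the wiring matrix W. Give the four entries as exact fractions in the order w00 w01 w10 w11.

obs A: pose=(8,6,S) → sL=40/13, sR=200/113, mL=960/1469, mR=-20/13
obs B: pose=(-7,5,N) → sL=200/653, sR=8/17, mL=-912/11101, mR=-100/653
sensor matrix S = [[40/13, 200/113], [200/653, 8/17]]; det S = 14772480/16307369
solve [mL_A; mL_B] = S·[w00; w01] and [mR_A; mR_B] = S·[w10; w11]:
  w00 = 1/2, w01 = -1/2, w10 = -1/2, w11 = 0

1/2 -1/2 -1/2 0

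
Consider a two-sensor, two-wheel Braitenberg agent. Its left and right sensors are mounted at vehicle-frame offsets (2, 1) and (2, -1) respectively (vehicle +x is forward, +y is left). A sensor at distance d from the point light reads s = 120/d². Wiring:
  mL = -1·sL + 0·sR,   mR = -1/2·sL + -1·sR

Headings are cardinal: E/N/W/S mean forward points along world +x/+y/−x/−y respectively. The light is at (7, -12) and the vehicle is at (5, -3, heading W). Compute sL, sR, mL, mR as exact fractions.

left sensor world pos  = (3, -4); dL² = 80
right sensor world pos = (3, -2); dR² = 116
sL = 120/80 = 3/2
sR = 120/116 = 30/29
mL = -1·sL + 0·sR = -3/2
mR = -1/2·sL + -1·sR = -207/116

3/2 30/29 -3/2 -207/116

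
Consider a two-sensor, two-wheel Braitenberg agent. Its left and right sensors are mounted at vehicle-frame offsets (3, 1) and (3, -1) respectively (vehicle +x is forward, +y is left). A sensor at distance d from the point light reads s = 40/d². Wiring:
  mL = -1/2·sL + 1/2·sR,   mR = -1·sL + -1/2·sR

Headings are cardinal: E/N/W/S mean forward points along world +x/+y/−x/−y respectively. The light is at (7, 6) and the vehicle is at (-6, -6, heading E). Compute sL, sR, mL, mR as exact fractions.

40/221 40/269 -960/59449 -15180/59449

left sensor world pos  = (-3, -5); dL² = 221
right sensor world pos = (-3, -7); dR² = 269
sL = 40/221 = 40/221
sR = 40/269 = 40/269
mL = -1/2·sL + 1/2·sR = -960/59449
mR = -1·sL + -1/2·sR = -15180/59449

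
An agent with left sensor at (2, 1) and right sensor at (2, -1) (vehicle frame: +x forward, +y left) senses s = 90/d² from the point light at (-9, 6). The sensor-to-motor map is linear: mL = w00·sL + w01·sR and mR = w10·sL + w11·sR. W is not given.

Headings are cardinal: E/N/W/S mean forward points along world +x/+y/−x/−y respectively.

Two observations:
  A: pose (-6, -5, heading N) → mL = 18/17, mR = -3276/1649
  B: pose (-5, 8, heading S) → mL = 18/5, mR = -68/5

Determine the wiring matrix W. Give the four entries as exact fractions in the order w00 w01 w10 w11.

obs A: pose=(-6,-5,N) → sL=18/17, sR=90/97, mL=18/17, mR=-3276/1649
obs B: pose=(-5,8,S) → sL=18/5, sR=10, mL=18/5, mR=-68/5
sensor matrix S = [[18/17, 90/97], [18/5, 10]]; det S = 11952/1649
solve [mL_A; mL_B] = S·[w00; w01] and [mR_A; mR_B] = S·[w10; w11]:
  w00 = 1, w01 = 0, w10 = -1, w11 = -1

1 0 -1 -1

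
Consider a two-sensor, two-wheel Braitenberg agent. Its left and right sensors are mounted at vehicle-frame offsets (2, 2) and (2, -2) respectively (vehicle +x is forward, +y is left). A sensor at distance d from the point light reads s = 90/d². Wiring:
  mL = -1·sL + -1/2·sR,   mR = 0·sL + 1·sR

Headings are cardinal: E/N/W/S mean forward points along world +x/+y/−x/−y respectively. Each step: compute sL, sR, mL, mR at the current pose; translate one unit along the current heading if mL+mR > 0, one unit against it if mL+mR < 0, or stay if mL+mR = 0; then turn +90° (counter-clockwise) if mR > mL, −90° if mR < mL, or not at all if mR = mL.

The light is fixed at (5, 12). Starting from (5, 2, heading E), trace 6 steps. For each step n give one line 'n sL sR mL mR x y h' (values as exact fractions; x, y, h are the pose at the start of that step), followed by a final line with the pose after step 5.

n=0: pose=(5,2,E); sL=45/34, sR=45/74; mL=-4095/2516, mR=45/74; mL+mR=-2565/2516 → advance -1; mR−mL=5625/2516 → turn +1·90°
n=1: pose=(4,2,N); sL=90/73, sR=18/13; mL=-1827/949, mR=18/13; mL+mR=-513/949 → advance -1; mR−mL=3141/949 → turn +1·90°
n=2: pose=(4,1,W); sL=45/89, sR=1; mL=-179/178, mR=1; mL+mR=-1/178 → advance -1; mR−mL=357/178 → turn +1·90°
n=3: pose=(5,1,S); sL=90/173, sR=90/173; mL=-135/173, mR=90/173; mL+mR=-45/173 → advance -1; mR−mL=225/173 → turn +1·90°
n=4: pose=(5,2,E); sL=45/34, sR=45/74; mL=-4095/2516, mR=45/74; mL+mR=-2565/2516 → advance -1; mR−mL=5625/2516 → turn +1·90°
n=5: pose=(4,2,N); sL=90/73, sR=18/13; mL=-1827/949, mR=18/13; mL+mR=-513/949 → advance -1; mR−mL=3141/949 → turn +1·90°

0 45/34 45/74 -4095/2516 45/74 5 2 E
1 90/73 18/13 -1827/949 18/13 4 2 N
2 45/89 1 -179/178 1 4 1 W
3 90/173 90/173 -135/173 90/173 5 1 S
4 45/34 45/74 -4095/2516 45/74 5 2 E
5 90/73 18/13 -1827/949 18/13 4 2 N
final 4 1 W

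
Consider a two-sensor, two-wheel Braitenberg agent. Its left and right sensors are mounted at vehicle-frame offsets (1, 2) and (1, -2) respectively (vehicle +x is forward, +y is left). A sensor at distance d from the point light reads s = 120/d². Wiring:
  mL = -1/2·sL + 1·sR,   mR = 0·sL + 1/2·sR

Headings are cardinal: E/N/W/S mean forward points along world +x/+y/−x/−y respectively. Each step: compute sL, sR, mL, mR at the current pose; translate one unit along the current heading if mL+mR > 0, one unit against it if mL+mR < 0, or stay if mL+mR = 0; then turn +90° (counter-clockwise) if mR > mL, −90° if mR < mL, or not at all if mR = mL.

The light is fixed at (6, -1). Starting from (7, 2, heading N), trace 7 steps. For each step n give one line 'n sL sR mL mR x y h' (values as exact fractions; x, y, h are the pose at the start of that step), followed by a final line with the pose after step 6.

n=0: pose=(7,2,N); sL=120/17, sR=24/5; mL=108/85, mR=12/5; mL+mR=312/85 → advance +1; mR−mL=96/85 → turn +1·90°
n=1: pose=(7,3,W); sL=30, sR=10/3; mL=-35/3, mR=5/3; mL+mR=-10 → advance -1; mR−mL=40/3 → turn +1·90°
n=2: pose=(8,3,S); sL=24/5, sR=40/3; mL=164/15, mR=20/3; mL+mR=88/5 → advance +1; mR−mL=-64/15 → turn -1·90°
n=3: pose=(8,2,W); sL=60, sR=60/13; mL=-330/13, mR=30/13; mL+mR=-300/13 → advance -1; mR−mL=360/13 → turn +1·90°
n=4: pose=(9,2,S); sL=120/29, sR=24; mL=636/29, mR=12; mL+mR=984/29 → advance +1; mR−mL=-288/29 → turn -1·90°
n=5: pose=(9,1,W); sL=30, sR=6; mL=-9, mR=3; mL+mR=-6 → advance -1; mR−mL=12 → turn +1·90°
n=6: pose=(10,1,S); sL=120/37, sR=24; mL=828/37, mR=12; mL+mR=1272/37 → advance +1; mR−mL=-384/37 → turn -1·90°

0 120/17 24/5 108/85 12/5 7 2 N
1 30 10/3 -35/3 5/3 7 3 W
2 24/5 40/3 164/15 20/3 8 3 S
3 60 60/13 -330/13 30/13 8 2 W
4 120/29 24 636/29 12 9 2 S
5 30 6 -9 3 9 1 W
6 120/37 24 828/37 12 10 1 S
final 10 0 W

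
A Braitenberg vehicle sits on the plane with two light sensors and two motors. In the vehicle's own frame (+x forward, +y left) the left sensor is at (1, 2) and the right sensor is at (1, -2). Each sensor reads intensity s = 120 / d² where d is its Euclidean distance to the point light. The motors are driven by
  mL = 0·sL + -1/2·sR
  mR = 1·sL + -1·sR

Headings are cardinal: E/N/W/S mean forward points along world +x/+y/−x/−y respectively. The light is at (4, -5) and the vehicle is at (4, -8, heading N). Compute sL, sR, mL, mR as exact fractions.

left sensor world pos  = (2, -7); dL² = 8
right sensor world pos = (6, -7); dR² = 8
sL = 120/8 = 15
sR = 120/8 = 15
mL = 0·sL + -1/2·sR = -15/2
mR = 1·sL + -1·sR = 0

15 15 -15/2 0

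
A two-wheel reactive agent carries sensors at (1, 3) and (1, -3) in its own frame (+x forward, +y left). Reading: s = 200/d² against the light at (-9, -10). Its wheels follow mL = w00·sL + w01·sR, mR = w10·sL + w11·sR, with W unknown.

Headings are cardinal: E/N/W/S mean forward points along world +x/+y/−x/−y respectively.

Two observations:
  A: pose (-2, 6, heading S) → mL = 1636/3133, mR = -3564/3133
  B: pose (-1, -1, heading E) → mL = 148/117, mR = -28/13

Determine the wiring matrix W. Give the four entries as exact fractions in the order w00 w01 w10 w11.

obs A: pose=(-2,6,S) → sL=8/13, sR=200/241, mL=1636/3133, mR=-3564/3133
obs B: pose=(-1,-1,E) → sL=8/9, sR=200/117, mL=148/117, mR=-28/13
sensor matrix S = [[8/13, 200/241], [8/9, 200/117]]; det S = 12800/40729
solve [mL_A; mL_B] = S·[w00; w01] and [mR_A; mR_B] = S·[w10; w11]:
  w00 = -1/2, w01 = 1, w10 = -1/2, w11 = -1

-1/2 1 -1/2 -1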